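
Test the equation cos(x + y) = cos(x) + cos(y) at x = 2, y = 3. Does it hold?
Substituting x = 2, y = 3:

LHS = cos(2 + 3) = cos(5) ≈ 0.2837
RHS = cos(2) + cos(3) ≈ -1.406

LHS ≠ RHS, so the equation does not hold at this point.

Answer: Fails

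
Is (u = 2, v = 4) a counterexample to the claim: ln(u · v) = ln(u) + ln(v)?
Substituting u = 2, v = 4:
LHS = ln(2 · 4) = ln(8) ≈ 2.079
RHS = ln(2) + ln(4) ≈ 2.079

The sides agree, so this pair does not disprove the claim.

Answer: No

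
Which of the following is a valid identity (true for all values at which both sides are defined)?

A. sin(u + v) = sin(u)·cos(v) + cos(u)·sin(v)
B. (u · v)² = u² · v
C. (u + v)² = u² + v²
A

A: holds — e.g. at (4, 5), both sides equal sin(9) ≈ 0.4121.
B: fails at (4, 5) — LHS = 400, RHS = 80.
C: fails at (1, 5) — LHS = 36, RHS = 26.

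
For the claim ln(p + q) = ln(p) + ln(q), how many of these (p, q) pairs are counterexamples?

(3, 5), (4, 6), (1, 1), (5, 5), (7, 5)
Testing each pair:
(3, 5): LHS = ln(8) ≈ 2.079, RHS = ln(3) + ln(5) ≈ 2.708 → counterexample
(4, 6): LHS = ln(10) ≈ 2.303, RHS = ln(4) + ln(6) ≈ 3.178 → counterexample
(1, 1): LHS = ln(2) ≈ 0.6931, RHS = 0 → counterexample
(5, 5): LHS = ln(10) ≈ 2.303, RHS = 2·ln(5) ≈ 3.219 → counterexample
(7, 5): LHS = ln(12) ≈ 2.485, RHS = ln(5) + ln(7) ≈ 3.555 → counterexample

That makes 5 counterexamples.

Answer: 5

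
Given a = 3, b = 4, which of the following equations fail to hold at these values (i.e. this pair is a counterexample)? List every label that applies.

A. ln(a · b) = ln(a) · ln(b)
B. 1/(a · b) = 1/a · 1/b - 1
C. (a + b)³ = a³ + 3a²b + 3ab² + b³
A, B

Evaluating each claim at the given values:
A. LHS = ln(12) ≈ 2.485, RHS = ln(3)·ln(4) ≈ 1.523 → fails here (LHS ≠ RHS)
B. LHS = 1/12, RHS = -11/12 → fails here (LHS ≠ RHS)
C. LHS = 343, RHS = 343 → holds here (LHS = RHS)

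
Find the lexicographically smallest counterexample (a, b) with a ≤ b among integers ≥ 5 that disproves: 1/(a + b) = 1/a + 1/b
(a, b) = (5, 5)

Substituting (5, 5) into the claim:
LHS = 1/(5 + 5) = 1/10
RHS = 1/5 + 1/5 = 2/5

Since LHS ≠ RHS, this pair disproves the claim, and no lexicographically smaller pair (a ≤ b, integers ≥ 5) does.

For instance (6, 10) is also a counterexample (LHS = 1/16, RHS = 4/15), but it's lexicographically larger.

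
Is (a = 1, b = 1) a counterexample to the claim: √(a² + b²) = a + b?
Substituting a = 1, b = 1:
LHS = √(1² + 1²) = √(2) ≈ 1.414
RHS = 1 + 1 = 2

Since LHS ≠ RHS, this pair disproves the claim.

Answer: Yes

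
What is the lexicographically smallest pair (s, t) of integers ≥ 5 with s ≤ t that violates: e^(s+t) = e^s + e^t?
(s, t) = (5, 5)

Substituting (5, 5) into the claim:
LHS = e^(5+5) = e^10 ≈ 22026.5
RHS = e^5 + e^5 = 2·e^5 ≈ 296.8

Since LHS ≠ RHS, this pair disproves the claim, and no lexicographically smaller pair (s ≤ t, integers ≥ 5) does.

For instance (5, 7) is also a counterexample (LHS = e^12 ≈ 162754.8, RHS = e^5 + e^7 ≈ 1245), but it's lexicographically larger.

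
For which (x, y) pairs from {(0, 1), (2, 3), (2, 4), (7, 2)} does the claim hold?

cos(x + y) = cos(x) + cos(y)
None

Testing each pair:
(0, 1): LHS = cos(1) ≈ 0.5403, RHS = cos(1) + 1 ≈ 1.54 → fails
(2, 3): LHS = cos(5) ≈ 0.2837, RHS = cos(3) + cos(2) ≈ -1.406 → fails
(2, 4): LHS = cos(6) ≈ 0.9602, RHS = cos(4) + cos(2) ≈ -1.07 → fails
(7, 2): LHS = cos(9) ≈ -0.9111, RHS = cos(2) + cos(7) ≈ 0.3378 → fails

No pair satisfies the claim.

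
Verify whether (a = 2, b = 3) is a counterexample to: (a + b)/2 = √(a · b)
Substituting a = 2, b = 3:
LHS = (2 + 3)/2 = 5/2
RHS = √(2 · 3) = √(6) ≈ 2.449

Since LHS ≠ RHS, this pair disproves the claim.

Answer: Yes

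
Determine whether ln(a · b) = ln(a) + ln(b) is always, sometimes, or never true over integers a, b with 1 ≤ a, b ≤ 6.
Always true

The identity holds for every pair in the range. For instance at (a, b) = (5, 2): both sides equal ln(10) ≈ 2.303.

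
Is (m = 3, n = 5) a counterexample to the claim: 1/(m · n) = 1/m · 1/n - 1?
Substituting m = 3, n = 5:
LHS = 1/(3 · 5) = 1/15
RHS = 1/3 · 1/5 - 1 = -14/15

Since LHS ≠ RHS, this pair disproves the claim.

Answer: Yes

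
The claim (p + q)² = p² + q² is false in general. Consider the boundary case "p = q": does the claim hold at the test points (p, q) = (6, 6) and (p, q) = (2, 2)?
At (6, 6): LHS = 144 ≠ RHS = 72
At (2, 2): LHS = 16 ≠ RHS = 8

Answer: No, fails at both test points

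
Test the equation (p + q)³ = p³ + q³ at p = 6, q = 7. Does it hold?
Fails

Substituting p = 6, q = 7:

LHS = (6 + 7)³ = 2197
RHS = 6³ + 7³ = 559

LHS ≠ RHS, so the equation does not hold at this point.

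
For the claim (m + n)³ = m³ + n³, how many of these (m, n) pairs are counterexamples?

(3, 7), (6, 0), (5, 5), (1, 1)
Testing each pair:
(3, 7): LHS = 1000, RHS = 370 → counterexample
(6, 0): LHS = 216, RHS = 216 → satisfies claim
(5, 5): LHS = 1000, RHS = 250 → counterexample
(1, 1): LHS = 8, RHS = 2 → counterexample

That makes 3 counterexamples.

Answer: 3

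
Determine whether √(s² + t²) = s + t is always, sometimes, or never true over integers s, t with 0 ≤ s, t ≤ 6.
Sometimes true

It holds at (s, t) = (0, 5) (both sides equal 5), but fails at (s, t) = (4, 1) (LHS = √(17) ≈ 4.123, RHS = 5).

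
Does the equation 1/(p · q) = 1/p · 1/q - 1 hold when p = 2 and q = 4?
Fails

Substituting p = 2, q = 4:

LHS = 1/(2 · 4) = 1/8
RHS = 1/2 · 1/4 - 1 = -7/8

LHS ≠ RHS, so the equation does not hold at this point.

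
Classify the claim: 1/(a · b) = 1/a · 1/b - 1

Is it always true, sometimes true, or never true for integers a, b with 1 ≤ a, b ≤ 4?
The claim fails for every pair in the range. For instance at (a, b) = (2, 2): LHS = 1/4, RHS = -3/4.

Answer: Never true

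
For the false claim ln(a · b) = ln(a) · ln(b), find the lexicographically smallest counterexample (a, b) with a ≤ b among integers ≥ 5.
Substituting (5, 5) into the claim:
LHS = ln(5 · 5) = ln(25) ≈ 3.219
RHS = ln(5) · ln(5) = ln(5)² ≈ 2.59

Since LHS ≠ RHS, this pair disproves the claim, and no lexicographically smaller pair (a ≤ b, integers ≥ 5) does.

For instance (5, 6) is also a counterexample (LHS = ln(30) ≈ 3.401, RHS = ln(5)·ln(6) ≈ 2.884), but it's lexicographically larger.

Answer: (a, b) = (5, 5)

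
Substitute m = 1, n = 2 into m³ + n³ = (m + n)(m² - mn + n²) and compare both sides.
LHS = 1³ + 2³ = 9
RHS = (1 + 2)(1² - 1·2 + 2²) = 9

LHS = RHS: the two sides agree.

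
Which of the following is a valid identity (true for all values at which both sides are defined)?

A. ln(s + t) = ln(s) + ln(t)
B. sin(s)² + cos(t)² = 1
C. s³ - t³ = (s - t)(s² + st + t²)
C

A: fails at (4, 5) — LHS = ln(9) ≈ 2.197, RHS = ln(4) + ln(5) ≈ 2.996.
B: fails at (0, 1) — LHS = cos(1)² ≈ 0.2919, RHS = 1.
C: holds — e.g. at (4, 5), both sides equal -61.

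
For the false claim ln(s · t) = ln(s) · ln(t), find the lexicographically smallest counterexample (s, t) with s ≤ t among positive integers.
(s, t) = (1, 2)

Substituting (1, 2) into the claim:
LHS = ln(1 · 2) = ln(2) ≈ 0.6931
RHS = ln(1) · ln(2) = 0

Since LHS ≠ RHS, this pair disproves the claim, and no lexicographically smaller pair (s ≤ t, positive integers) does.

For instance (2, 3) is also a counterexample (LHS = ln(6) ≈ 1.792, RHS = ln(2)·ln(3) ≈ 0.7615), but it's lexicographically larger.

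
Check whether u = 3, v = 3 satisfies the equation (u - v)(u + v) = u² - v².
Substituting u = 3, v = 3:

LHS = (3 - 3)(3 + 3) = 0
RHS = 3² - 3² = 0

LHS = RHS, so the equation holds at this point.

Answer: Holds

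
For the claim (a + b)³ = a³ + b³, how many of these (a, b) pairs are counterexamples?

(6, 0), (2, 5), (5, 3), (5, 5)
Testing each pair:
(6, 0): LHS = 216, RHS = 216 → satisfies claim
(2, 5): LHS = 343, RHS = 133 → counterexample
(5, 3): LHS = 512, RHS = 152 → counterexample
(5, 5): LHS = 1000, RHS = 250 → counterexample

That makes 3 counterexamples.

Answer: 3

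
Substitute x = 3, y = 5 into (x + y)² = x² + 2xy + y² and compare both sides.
LHS = (3 + 5)² = 64
RHS = 3² + 2·3·5 + 5² = 64

LHS = RHS: the two sides agree.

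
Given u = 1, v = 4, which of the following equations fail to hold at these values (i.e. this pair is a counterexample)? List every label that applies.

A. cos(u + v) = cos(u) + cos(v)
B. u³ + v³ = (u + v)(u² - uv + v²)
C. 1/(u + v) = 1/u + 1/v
Evaluating each claim at the given values:
A. LHS = cos(5) ≈ 0.2837, RHS = cos(4) + cos(1) ≈ -0.1133 → fails here (LHS ≠ RHS)
B. LHS = 65, RHS = 65 → holds here (LHS = RHS)
C. LHS = 1/5, RHS = 5/4 → fails here (LHS ≠ RHS)

Answer: A, C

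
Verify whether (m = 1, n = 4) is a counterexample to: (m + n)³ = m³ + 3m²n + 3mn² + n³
No

Substituting m = 1, n = 4:
LHS = (1 + 4)³ = 125
RHS = 1³ + 3·1²·4 + 3·1·4² + 4³ = 125

The sides agree, so this pair does not disprove the claim.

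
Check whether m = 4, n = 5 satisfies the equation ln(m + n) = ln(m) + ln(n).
Fails

Substituting m = 4, n = 5:

LHS = ln(4 + 5) = ln(9) ≈ 2.197
RHS = ln(4) + ln(5) ≈ 2.996

LHS ≠ RHS, so the equation does not hold at this point.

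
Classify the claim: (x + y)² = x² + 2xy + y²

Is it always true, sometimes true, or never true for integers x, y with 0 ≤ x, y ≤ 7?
Always true

The identity holds for every pair in the range. For instance at (x, y) = (2, 7): both sides equal 81.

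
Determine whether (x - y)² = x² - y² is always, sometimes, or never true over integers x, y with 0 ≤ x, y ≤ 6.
Sometimes true

It holds at (x, y) = (5, 0) (both sides equal 25), but fails at (x, y) = (3, 6) (LHS = 9, RHS = -27).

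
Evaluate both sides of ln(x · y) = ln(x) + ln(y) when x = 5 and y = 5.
LHS = ln(5 · 5) = ln(25) ≈ 3.219
RHS = ln(5) + ln(5) = 2·ln(5) ≈ 3.219

LHS = RHS: the two sides agree.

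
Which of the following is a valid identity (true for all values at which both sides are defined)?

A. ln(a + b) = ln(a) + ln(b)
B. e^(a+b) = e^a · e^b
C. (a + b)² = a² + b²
B

A: fails at (5, 5) — LHS = ln(10) ≈ 2.303, RHS = 2·ln(5) ≈ 3.219.
B: holds — e.g. at (6, 7), both sides equal e^13 ≈ 442413.4.
C: fails at (2, 4) — LHS = 36, RHS = 20.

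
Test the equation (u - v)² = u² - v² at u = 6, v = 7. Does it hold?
Fails

Substituting u = 6, v = 7:

LHS = (6 - 7)² = 1
RHS = 6² - 7² = -13

LHS ≠ RHS, so the equation does not hold at this point.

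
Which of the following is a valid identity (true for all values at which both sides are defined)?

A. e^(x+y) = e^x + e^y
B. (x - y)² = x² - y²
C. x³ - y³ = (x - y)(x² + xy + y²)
C

A: fails at (3, 7) — LHS = e^10 ≈ 22026.5, RHS = e^3 + e^7 ≈ 1117.
B: fails at (1, 2) — LHS = 1, RHS = -3.
C: holds — e.g. at (2, 5), both sides equal -117.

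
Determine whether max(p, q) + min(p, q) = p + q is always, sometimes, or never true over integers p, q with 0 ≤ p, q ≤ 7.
The identity holds for every pair in the range. For instance at (p, q) = (6, 0): both sides equal 6.

Answer: Always true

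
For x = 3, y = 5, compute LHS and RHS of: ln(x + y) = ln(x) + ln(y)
LHS = ln(3 + 5) = ln(8) ≈ 2.079
RHS = ln(3) + ln(5) ≈ 2.708

LHS ≠ RHS (they differ by about 0.6286), so the equation does not hold here.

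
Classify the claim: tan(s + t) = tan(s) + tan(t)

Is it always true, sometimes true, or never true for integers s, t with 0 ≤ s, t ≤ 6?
It holds at (s, t) = (5, 0) (both sides equal tan(5) ≈ -3.381), but fails at (s, t) = (3, 6) (LHS = tan(9) ≈ -0.4523, RHS = tan(6) + tan(3) ≈ -0.4336).

Answer: Sometimes true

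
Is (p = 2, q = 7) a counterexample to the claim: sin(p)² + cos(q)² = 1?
Substituting p = 2, q = 7:
LHS = sin(2)² + cos(7)² ≈ 1.395
RHS = 1

Since LHS ≠ RHS, this pair disproves the claim.

Answer: Yes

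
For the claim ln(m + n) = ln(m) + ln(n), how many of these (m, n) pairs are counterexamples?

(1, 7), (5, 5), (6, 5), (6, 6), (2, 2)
Testing each pair:
(1, 7): LHS = ln(8) ≈ 2.079, RHS = ln(7) ≈ 1.946 → counterexample
(5, 5): LHS = ln(10) ≈ 2.303, RHS = 2·ln(5) ≈ 3.219 → counterexample
(6, 5): LHS = ln(11) ≈ 2.398, RHS = ln(5) + ln(6) ≈ 3.401 → counterexample
(6, 6): LHS = ln(12) ≈ 2.485, RHS = 2·ln(6) ≈ 3.584 → counterexample
(2, 2): LHS = ln(4) ≈ 1.386, RHS = 2·ln(2) ≈ 1.386 → satisfies claim

That makes 4 counterexamples.

Answer: 4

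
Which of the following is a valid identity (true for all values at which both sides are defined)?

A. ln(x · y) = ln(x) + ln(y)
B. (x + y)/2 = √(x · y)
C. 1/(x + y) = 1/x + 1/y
A

A: holds — e.g. at (2, 5), both sides equal ln(10) ≈ 2.303.
B: fails at (4, 5) — LHS = 9/2, RHS = 2·√(5) ≈ 4.472.
C: fails at (1, 1) — LHS = 1/2, RHS = 2.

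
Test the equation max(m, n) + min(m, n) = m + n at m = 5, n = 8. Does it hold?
Holds

Substituting m = 5, n = 8:

LHS = max(5, 8) + min(5, 8) = 13
RHS = 5 + 8 = 13

LHS = RHS, so the equation holds at this point.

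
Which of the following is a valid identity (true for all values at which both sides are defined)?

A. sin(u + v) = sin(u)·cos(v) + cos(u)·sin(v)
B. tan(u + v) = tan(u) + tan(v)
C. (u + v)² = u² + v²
A: holds — e.g. at (3, 3), both sides equal sin(6) ≈ -0.2794.
B: fails at (1, 1) — LHS = tan(2) ≈ -2.185, RHS = 2·tan(1) ≈ 3.115.
C: fails at (1, 3) — LHS = 16, RHS = 10.

Answer: A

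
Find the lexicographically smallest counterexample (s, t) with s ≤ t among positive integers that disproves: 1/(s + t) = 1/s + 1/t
(s, t) = (1, 1)

Substituting (1, 1) into the claim:
LHS = 1/(1 + 1) = 1/2
RHS = 1/1 + 1/1 = 2

Since LHS ≠ RHS, this pair disproves the claim, and no lexicographically smaller pair (s ≤ t, positive integers) does.

For instance (7, 8) is also a counterexample (LHS = 1/15, RHS = 15/56), but it's lexicographically larger.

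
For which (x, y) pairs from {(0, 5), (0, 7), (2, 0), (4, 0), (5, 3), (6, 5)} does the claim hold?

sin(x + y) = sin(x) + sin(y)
Testing each pair:
(0, 5): LHS = sin(5) ≈ -0.9589, RHS = sin(5) ≈ -0.9589 → holds
(0, 7): LHS = sin(7) ≈ 0.657, RHS = sin(7) ≈ 0.657 → holds
(2, 0): LHS = sin(2) ≈ 0.9093, RHS = sin(2) ≈ 0.9093 → holds
(4, 0): LHS = sin(4) ≈ -0.7568, RHS = sin(4) ≈ -0.7568 → holds
(5, 3): LHS = sin(8) ≈ 0.9894, RHS = sin(5) + sin(3) ≈ -0.8178 → fails
(6, 5): LHS = sin(11) ≈ -1, RHS = sin(5) + sin(6) ≈ -1.238 → fails

4 of 6 pairs satisfy the claim.

Answer: (0, 5), (0, 7), (2, 0), (4, 0)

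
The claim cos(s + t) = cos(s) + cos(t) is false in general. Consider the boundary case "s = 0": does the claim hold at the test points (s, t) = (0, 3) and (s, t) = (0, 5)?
No, fails at both test points

At (0, 3): LHS = cos(3) ≈ -0.99 ≠ RHS = cos(3) + 1 ≈ 0.01001
At (0, 5): LHS = cos(5) ≈ 0.2837 ≠ RHS = cos(5) + 1 ≈ 1.284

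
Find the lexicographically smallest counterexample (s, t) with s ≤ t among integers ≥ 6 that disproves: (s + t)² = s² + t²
(s, t) = (6, 6)

Substituting (6, 6) into the claim:
LHS = (6 + 6)² = 144
RHS = 6² + 6² = 72

Since LHS ≠ RHS, this pair disproves the claim, and no lexicographically smaller pair (s ≤ t, integers ≥ 6) does.

For instance (8, 8) is also a counterexample (LHS = 256, RHS = 128), but it's lexicographically larger.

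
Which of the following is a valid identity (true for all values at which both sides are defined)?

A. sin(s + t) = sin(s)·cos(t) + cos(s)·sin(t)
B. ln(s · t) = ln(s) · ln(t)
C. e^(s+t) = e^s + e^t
A: holds — e.g. at (1, 3), both sides equal sin(4) ≈ -0.7568.
B: fails at (1, 2) — LHS = ln(2) ≈ 0.6931, RHS = 0.
C: fails at (3, 5) — LHS = e^8 ≈ 2981, RHS = e^3 + e^5 ≈ 168.5.

Answer: A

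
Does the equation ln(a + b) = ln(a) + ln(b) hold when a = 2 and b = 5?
Substituting a = 2, b = 5:

LHS = ln(2 + 5) = ln(7) ≈ 1.946
RHS = ln(2) + ln(5) ≈ 2.303

LHS ≠ RHS, so the equation does not hold at this point.

Answer: Fails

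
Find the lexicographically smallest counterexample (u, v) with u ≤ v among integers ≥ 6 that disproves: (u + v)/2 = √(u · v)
At (6, 6): both sides equal 6, so it holds there.

Substituting (6, 7) into the claim:
LHS = (6 + 7)/2 = 13/2
RHS = √(6 · 7) = √(42) ≈ 6.481

Since LHS ≠ RHS, this pair disproves the claim, and no lexicographically smaller pair (u ≤ v, integers ≥ 6) does.

For instance (8, 10) is also a counterexample (LHS = 9, RHS = 4·√(5) ≈ 8.944), but it's lexicographically larger.

Answer: (u, v) = (6, 7)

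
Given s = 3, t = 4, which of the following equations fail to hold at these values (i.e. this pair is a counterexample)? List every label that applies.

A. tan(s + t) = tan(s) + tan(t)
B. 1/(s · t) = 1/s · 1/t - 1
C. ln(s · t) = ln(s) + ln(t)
A, B

Evaluating each claim at the given values:
A. LHS = tan(7) ≈ 0.8714, RHS = tan(3) + tan(4) ≈ 1.015 → fails here (LHS ≠ RHS)
B. LHS = 1/12, RHS = -11/12 → fails here (LHS ≠ RHS)
C. LHS = ln(12) ≈ 2.485, RHS = ln(3) + ln(4) ≈ 2.485 → holds here (LHS = RHS)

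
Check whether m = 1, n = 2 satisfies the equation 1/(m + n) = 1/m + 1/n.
Fails

Substituting m = 1, n = 2:

LHS = 1/(1 + 2) = 1/3
RHS = 1/1 + 1/2 = 3/2

LHS ≠ RHS, so the equation does not hold at this point.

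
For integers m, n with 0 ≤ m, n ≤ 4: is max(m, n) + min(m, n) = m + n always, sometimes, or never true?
Always true

The identity holds for every pair in the range. For instance at (m, n) = (4, 3): both sides equal 7.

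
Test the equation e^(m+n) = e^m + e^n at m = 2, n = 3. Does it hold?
Substituting m = 2, n = 3:

LHS = e^(2+3) = e^5 ≈ 148.4
RHS = e^2 + e^3 ≈ 27.47

LHS ≠ RHS, so the equation does not hold at this point.

Answer: Fails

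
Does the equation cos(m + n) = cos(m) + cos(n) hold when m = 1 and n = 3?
Fails

Substituting m = 1, n = 3:

LHS = cos(1 + 3) = cos(4) ≈ -0.6536
RHS = cos(1) + cos(3) ≈ -0.4497

LHS ≠ RHS, so the equation does not hold at this point.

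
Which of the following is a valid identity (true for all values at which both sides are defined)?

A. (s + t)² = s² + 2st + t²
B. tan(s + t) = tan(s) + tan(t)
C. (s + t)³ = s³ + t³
A

A: holds — e.g. at (0, 1), both sides equal 1.
B: fails at (2, 4) — LHS = tan(6) ≈ -0.291, RHS = tan(2) + tan(4) ≈ -1.027.
C: fails at (3, 7) — LHS = 1000, RHS = 370.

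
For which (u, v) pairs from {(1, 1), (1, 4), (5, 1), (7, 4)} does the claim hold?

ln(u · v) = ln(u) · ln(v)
(1, 1)

Testing each pair:
(1, 1): LHS = 0, RHS = 0 → holds
(1, 4): LHS = ln(4) ≈ 1.386, RHS = 0 → fails
(5, 1): LHS = ln(5) ≈ 1.609, RHS = 0 → fails
(7, 4): LHS = ln(28) ≈ 3.332, RHS = ln(4)·ln(7) ≈ 2.698 → fails

1 of 4 pairs satisfies the claim.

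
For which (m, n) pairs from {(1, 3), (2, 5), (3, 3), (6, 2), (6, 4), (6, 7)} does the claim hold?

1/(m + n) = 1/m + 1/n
None

Testing each pair:
(1, 3): LHS = 1/4, RHS = 4/3 → fails
(2, 5): LHS = 1/7, RHS = 7/10 → fails
(3, 3): LHS = 1/6, RHS = 2/3 → fails
(6, 2): LHS = 1/8, RHS = 2/3 → fails
(6, 4): LHS = 1/10, RHS = 5/12 → fails
(6, 7): LHS = 1/13, RHS = 13/42 → fails

No pair satisfies the claim.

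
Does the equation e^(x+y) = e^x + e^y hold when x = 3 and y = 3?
Fails

Substituting x = 3, y = 3:

LHS = e^(3+3) = e^6 ≈ 403.4
RHS = e^3 + e^3 = 2·e^3 ≈ 40.17

LHS ≠ RHS, so the equation does not hold at this point.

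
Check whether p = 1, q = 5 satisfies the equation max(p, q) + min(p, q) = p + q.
Substituting p = 1, q = 5:

LHS = max(1, 5) + min(1, 5) = 6
RHS = 1 + 5 = 6

LHS = RHS, so the equation holds at this point.

Answer: Holds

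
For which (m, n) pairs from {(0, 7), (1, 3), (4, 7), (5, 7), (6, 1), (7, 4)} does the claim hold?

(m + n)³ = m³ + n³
Testing each pair:
(0, 7): LHS = 343, RHS = 343 → holds
(1, 3): LHS = 64, RHS = 28 → fails
(4, 7): LHS = 1331, RHS = 407 → fails
(5, 7): LHS = 1728, RHS = 468 → fails
(6, 1): LHS = 343, RHS = 217 → fails
(7, 4): LHS = 1331, RHS = 407 → fails

1 of 6 pairs satisfies the claim.

Answer: (0, 7)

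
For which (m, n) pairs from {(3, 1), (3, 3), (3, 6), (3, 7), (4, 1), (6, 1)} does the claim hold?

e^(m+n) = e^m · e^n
Testing each pair:
(3, 1): LHS = e^4 ≈ 54.6, RHS = e^4 ≈ 54.6 → holds
(3, 3): LHS = e^6 ≈ 403.4, RHS = e^6 ≈ 403.4 → holds
(3, 6): LHS = e^9 ≈ 8103, RHS = e^9 ≈ 8103 → holds
(3, 7): LHS = e^10 ≈ 22026.5, RHS = e^10 ≈ 22026.5 → holds
(4, 1): LHS = e^5 ≈ 148.4, RHS = e^5 ≈ 148.4 → holds
(6, 1): LHS = e^7 ≈ 1097, RHS = e^7 ≈ 1097 → holds

Every pair satisfies the claim.

Answer: All pairs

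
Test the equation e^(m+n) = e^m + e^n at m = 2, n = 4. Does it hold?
Substituting m = 2, n = 4:

LHS = e^(2+4) = e^6 ≈ 403.4
RHS = e^2 + e^4 ≈ 61.99

LHS ≠ RHS, so the equation does not hold at this point.

Answer: Fails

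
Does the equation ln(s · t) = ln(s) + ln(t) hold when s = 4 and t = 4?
Substituting s = 4, t = 4:

LHS = ln(4 · 4) = ln(16) ≈ 2.773
RHS = ln(4) + ln(4) = 2·ln(4) ≈ 2.773

LHS = RHS, so the equation holds at this point.

Answer: Holds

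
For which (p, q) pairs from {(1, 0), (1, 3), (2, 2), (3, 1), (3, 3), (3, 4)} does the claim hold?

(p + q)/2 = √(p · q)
Testing each pair:
(1, 0): LHS = 1/2, RHS = 0 → fails
(1, 3): LHS = 2, RHS = √(3) ≈ 1.732 → fails
(2, 2): LHS = 2, RHS = 2 → holds
(3, 1): LHS = 2, RHS = √(3) ≈ 1.732 → fails
(3, 3): LHS = 3, RHS = 3 → holds
(3, 4): LHS = 7/2, RHS = 2·√(3) ≈ 3.464 → fails

2 of 6 pairs satisfy the claim.

Answer: (2, 2), (3, 3)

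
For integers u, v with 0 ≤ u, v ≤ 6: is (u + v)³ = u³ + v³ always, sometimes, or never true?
Sometimes true

It holds at (u, v) = (5, 0) (both sides equal 125), but fails at (u, v) = (1, 6) (LHS = 343, RHS = 217).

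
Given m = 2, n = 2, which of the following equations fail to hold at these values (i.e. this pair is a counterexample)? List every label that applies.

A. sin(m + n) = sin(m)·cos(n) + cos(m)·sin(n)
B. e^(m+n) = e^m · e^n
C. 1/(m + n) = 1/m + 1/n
Evaluating each claim at the given values:
A. LHS = sin(4) ≈ -0.7568, RHS = 2·sin(2)·cos(2) ≈ -0.7568 → holds here (LHS = RHS)
B. LHS = e^4 ≈ 54.6, RHS = e^4 ≈ 54.6 → holds here (LHS = RHS)
C. LHS = 1/4, RHS = 1 → fails here (LHS ≠ RHS)

Answer: C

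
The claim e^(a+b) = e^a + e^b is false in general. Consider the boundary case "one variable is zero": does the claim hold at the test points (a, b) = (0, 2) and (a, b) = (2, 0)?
No, fails at both test points

At (0, 2): LHS = e^2 ≈ 7.389 ≠ RHS = 1 + e^2 ≈ 8.389
At (2, 0): LHS = e^2 ≈ 7.389 ≠ RHS = 1 + e^2 ≈ 8.389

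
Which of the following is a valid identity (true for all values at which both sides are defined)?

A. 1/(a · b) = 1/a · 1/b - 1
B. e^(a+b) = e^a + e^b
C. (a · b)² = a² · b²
C

A: fails at (2, 3) — LHS = 1/6, RHS = -5/6.
B: fails at (3, 7) — LHS = e^10 ≈ 22026.5, RHS = e^3 + e^7 ≈ 1117.
C: holds — e.g. at (6, 7), both sides equal 1764.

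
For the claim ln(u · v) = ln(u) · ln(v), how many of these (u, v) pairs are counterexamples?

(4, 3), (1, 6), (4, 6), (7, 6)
Testing each pair:
(4, 3): LHS = ln(12) ≈ 2.485, RHS = ln(3)·ln(4) ≈ 1.523 → counterexample
(1, 6): LHS = ln(6) ≈ 1.792, RHS = 0 → counterexample
(4, 6): LHS = ln(24) ≈ 3.178, RHS = ln(4)·ln(6) ≈ 2.484 → counterexample
(7, 6): LHS = ln(42) ≈ 3.738, RHS = ln(6)·ln(7) ≈ 3.487 → counterexample

That makes 4 counterexamples.

Answer: 4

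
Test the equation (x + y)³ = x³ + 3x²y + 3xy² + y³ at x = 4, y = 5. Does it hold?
Holds

Substituting x = 4, y = 5:

LHS = (4 + 5)³ = 729
RHS = 4³ + 3·4²·5 + 3·4·5² + 5³ = 729

LHS = RHS, so the equation holds at this point.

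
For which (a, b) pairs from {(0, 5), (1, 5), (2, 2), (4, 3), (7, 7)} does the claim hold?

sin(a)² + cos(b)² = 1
(2, 2), (7, 7)

Testing each pair:
(0, 5): LHS = cos(5)² ≈ 0.08046, RHS = 1 → fails
(1, 5): LHS = cos(5)² + sin(1)² ≈ 0.7885, RHS = 1 → fails
(2, 2): LHS = cos(2)² + sin(2)² = 1, RHS = 1 → holds
(4, 3): LHS = sin(4)² + cos(3)² ≈ 1.553, RHS = 1 → fails
(7, 7): LHS = sin(7)² + cos(7)² = 1, RHS = 1 → holds

2 of 5 pairs satisfy the claim.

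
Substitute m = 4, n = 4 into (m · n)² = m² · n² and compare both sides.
LHS = (4 · 4)² = 256
RHS = 4² · 4² = 256

LHS = RHS: the two sides agree.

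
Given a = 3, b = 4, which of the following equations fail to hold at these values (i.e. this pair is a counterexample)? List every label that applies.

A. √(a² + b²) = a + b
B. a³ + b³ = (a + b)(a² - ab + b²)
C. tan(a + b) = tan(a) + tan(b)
A, C

Evaluating each claim at the given values:
A. LHS = 5, RHS = 7 → fails here (LHS ≠ RHS)
B. LHS = 91, RHS = 91 → holds here (LHS = RHS)
C. LHS = tan(7) ≈ 0.8714, RHS = tan(3) + tan(4) ≈ 1.015 → fails here (LHS ≠ RHS)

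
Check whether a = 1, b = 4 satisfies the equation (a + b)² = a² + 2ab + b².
Substituting a = 1, b = 4:

LHS = (1 + 4)² = 25
RHS = 1² + 2·1·4 + 4² = 25

LHS = RHS, so the equation holds at this point.

Answer: Holds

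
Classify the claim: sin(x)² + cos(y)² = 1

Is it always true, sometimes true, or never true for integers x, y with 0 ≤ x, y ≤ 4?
Sometimes true

It holds at (x, y) = (2, 2) (both sides equal 1), but fails at (x, y) = (2, 3) (LHS = sin(2)² + cos(3)² ≈ 1.807, RHS = 1).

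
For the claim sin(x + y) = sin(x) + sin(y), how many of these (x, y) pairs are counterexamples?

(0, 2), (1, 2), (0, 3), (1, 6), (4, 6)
3

Testing each pair:
(0, 2): LHS = sin(2) ≈ 0.9093, RHS = sin(2) ≈ 0.9093 → satisfies claim
(1, 2): LHS = sin(3) ≈ 0.1411, RHS = sin(1) + sin(2) ≈ 1.751 → counterexample
(0, 3): LHS = sin(3) ≈ 0.1411, RHS = sin(3) ≈ 0.1411 → satisfies claim
(1, 6): LHS = sin(7) ≈ 0.657, RHS = sin(6) + sin(1) ≈ 0.5621 → counterexample
(4, 6): LHS = sin(10) ≈ -0.544, RHS = sin(4) + sin(6) ≈ -1.036 → counterexample

That makes 3 counterexamples.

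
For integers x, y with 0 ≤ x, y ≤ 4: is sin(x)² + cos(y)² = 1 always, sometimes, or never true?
Sometimes true

It holds at (x, y) = (4, 4) (both sides equal 1), but fails at (x, y) = (1, 0) (LHS = sin(1)² + 1 ≈ 1.708, RHS = 1).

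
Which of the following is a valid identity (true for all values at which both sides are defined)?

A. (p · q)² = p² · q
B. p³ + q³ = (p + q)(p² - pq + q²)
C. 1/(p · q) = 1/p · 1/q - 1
A: fails at (1, 5) — LHS = 25, RHS = 5.
B: holds — e.g. at (2, 3), both sides equal 35.
C: fails at (1, 3) — LHS = 1/3, RHS = -2/3.

Answer: B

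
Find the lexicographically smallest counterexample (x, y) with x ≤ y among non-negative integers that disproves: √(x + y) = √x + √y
(x, y) = (1, 1)

At (0, 5): both sides equal √(5) ≈ 2.236, so it holds there.

Substituting (1, 1) into the claim:
LHS = √(1 + 1) = √(2) ≈ 1.414
RHS = √1 + √1 = 2

Since LHS ≠ RHS, this pair disproves the claim, and no lexicographically smaller pair (x ≤ y, non-negative integers) does.

For instance (5, 6) is also a counterexample (LHS = √(11) ≈ 3.317, RHS = √(5) + √(6) ≈ 4.686), but it's lexicographically larger.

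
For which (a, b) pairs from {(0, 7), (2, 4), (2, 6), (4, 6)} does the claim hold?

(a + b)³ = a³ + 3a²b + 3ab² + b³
All pairs

Testing each pair:
(0, 7): LHS = 343, RHS = 343 → holds
(2, 4): LHS = 216, RHS = 216 → holds
(2, 6): LHS = 512, RHS = 512 → holds
(4, 6): LHS = 1000, RHS = 1000 → holds

Every pair satisfies the claim.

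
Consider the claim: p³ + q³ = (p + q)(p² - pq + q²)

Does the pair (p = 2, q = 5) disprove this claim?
No

Substituting p = 2, q = 5:
LHS = 2³ + 5³ = 133
RHS = (2 + 5)(2² - 2·5 + 5²) = 133

The sides agree, so this pair does not disprove the claim.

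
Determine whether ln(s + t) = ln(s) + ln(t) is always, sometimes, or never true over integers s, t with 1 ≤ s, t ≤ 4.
It holds at (s, t) = (2, 2) (both sides equal ln(4) ≈ 1.386), but fails at (s, t) = (1, 4) (LHS = ln(5) ≈ 1.609, RHS = ln(4) ≈ 1.386).

Answer: Sometimes true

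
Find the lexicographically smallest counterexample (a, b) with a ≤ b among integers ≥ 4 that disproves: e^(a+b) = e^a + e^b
Substituting (4, 4) into the claim:
LHS = e^(4+4) = e^8 ≈ 2981
RHS = e^4 + e^4 = 2·e^4 ≈ 109.2

Since LHS ≠ RHS, this pair disproves the claim, and no lexicographically smaller pair (a ≤ b, integers ≥ 4) does.

For instance (6, 6) is also a counterexample (LHS = e^12 ≈ 162754.8, RHS = 2·e^6 ≈ 806.9), but it's lexicographically larger.

Answer: (a, b) = (4, 4)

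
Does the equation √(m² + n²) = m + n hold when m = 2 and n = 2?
Fails

Substituting m = 2, n = 2:

LHS = √(2² + 2²) = 2·√(2) ≈ 2.828
RHS = 2 + 2 = 4

LHS ≠ RHS, so the equation does not hold at this point.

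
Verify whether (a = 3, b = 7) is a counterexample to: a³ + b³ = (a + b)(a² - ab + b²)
Substituting a = 3, b = 7:
LHS = 3³ + 7³ = 370
RHS = (3 + 7)(3² - 3·7 + 7²) = 370

The sides agree, so this pair does not disprove the claim.

Answer: No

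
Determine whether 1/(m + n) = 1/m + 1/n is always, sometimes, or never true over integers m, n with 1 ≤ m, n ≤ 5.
The claim fails for every pair in the range. For instance at (m, n) = (2, 3): LHS = 1/5, RHS = 5/6.

Answer: Never true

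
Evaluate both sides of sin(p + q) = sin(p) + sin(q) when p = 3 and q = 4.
LHS = sin(3 + 4) = sin(7) ≈ 0.657
RHS = sin(3) + sin(4) ≈ -0.6157

LHS ≠ RHS (they differ by about 1.273), so the equation does not hold here.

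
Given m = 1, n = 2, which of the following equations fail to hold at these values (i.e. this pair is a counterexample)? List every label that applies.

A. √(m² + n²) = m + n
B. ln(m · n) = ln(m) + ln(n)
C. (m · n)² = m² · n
A, C

Evaluating each claim at the given values:
A. LHS = √(5) ≈ 2.236, RHS = 3 → fails here (LHS ≠ RHS)
B. LHS = ln(2) ≈ 0.6931, RHS = ln(2) ≈ 0.6931 → holds here (LHS = RHS)
C. LHS = 4, RHS = 2 → fails here (LHS ≠ RHS)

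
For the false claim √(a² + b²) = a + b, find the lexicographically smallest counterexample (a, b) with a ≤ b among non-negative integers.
At (0, 5): both sides equal 5, so it holds there.
At (0, 6): both sides equal 6, so it holds there.

Substituting (1, 1) into the claim:
LHS = √(1² + 1²) = √(2) ≈ 1.414
RHS = 1 + 1 = 2

Since LHS ≠ RHS, this pair disproves the claim, and no lexicographically smaller pair (a ≤ b, non-negative integers) does.

For instance (4, 4) is also a counterexample (LHS = 4·√(2) ≈ 5.657, RHS = 8), but it's lexicographically larger.

Answer: (a, b) = (1, 1)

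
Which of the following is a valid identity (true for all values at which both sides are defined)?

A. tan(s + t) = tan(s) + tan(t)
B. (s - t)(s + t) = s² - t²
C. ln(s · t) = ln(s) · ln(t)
A: fails at (1, 3) — LHS = tan(4) ≈ 1.158, RHS = tan(3) + tan(1) ≈ 1.415.
B: holds — e.g. at (3, 7), both sides equal -40.
C: fails at (4, 4) — LHS = ln(16) ≈ 2.773, RHS = ln(4)² ≈ 1.922.

Answer: B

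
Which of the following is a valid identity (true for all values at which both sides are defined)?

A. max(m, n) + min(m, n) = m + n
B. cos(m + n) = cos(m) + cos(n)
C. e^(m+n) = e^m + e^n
A

A: holds — e.g. at (4, 4), both sides equal 8.
B: fails at (4, 5) — LHS = cos(9) ≈ -0.9111, RHS = cos(4) + cos(5) ≈ -0.37.
C: fails at (1, 4) — LHS = e^5 ≈ 148.4, RHS = e + e^4 ≈ 57.32.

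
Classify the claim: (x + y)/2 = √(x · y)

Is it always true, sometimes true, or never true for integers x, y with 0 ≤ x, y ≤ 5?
Sometimes true

It holds at (x, y) = (5, 5) (both sides equal 5), but fails at (x, y) = (2, 0) (LHS = 1, RHS = 0).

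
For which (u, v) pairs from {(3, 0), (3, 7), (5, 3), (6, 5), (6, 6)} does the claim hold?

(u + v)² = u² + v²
(3, 0)

Testing each pair:
(3, 0): LHS = 9, RHS = 9 → holds
(3, 7): LHS = 100, RHS = 58 → fails
(5, 3): LHS = 64, RHS = 34 → fails
(6, 5): LHS = 121, RHS = 61 → fails
(6, 6): LHS = 144, RHS = 72 → fails

1 of 5 pairs satisfies the claim.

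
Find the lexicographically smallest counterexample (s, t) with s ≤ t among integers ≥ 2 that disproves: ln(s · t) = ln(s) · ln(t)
Substituting (2, 2) into the claim:
LHS = ln(2 · 2) = ln(4) ≈ 1.386
RHS = ln(2) · ln(2) = ln(2)² ≈ 0.4805

Since LHS ≠ RHS, this pair disproves the claim, and no lexicographically smaller pair (s ≤ t, integers ≥ 2) does.

For instance (5, 7) is also a counterexample (LHS = ln(35) ≈ 3.555, RHS = ln(5)·ln(7) ≈ 3.132), but it's lexicographically larger.

Answer: (s, t) = (2, 2)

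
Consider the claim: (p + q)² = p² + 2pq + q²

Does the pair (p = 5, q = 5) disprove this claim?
No

Substituting p = 5, q = 5:
LHS = (5 + 5)² = 100
RHS = 5² + 2·5·5 + 5² = 100

The sides agree, so this pair does not disprove the claim.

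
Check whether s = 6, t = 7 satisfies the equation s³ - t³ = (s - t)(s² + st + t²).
Substituting s = 6, t = 7:

LHS = 6³ - 7³ = -127
RHS = (6 - 7)(6² + 6·7 + 7²) = -127

LHS = RHS, so the equation holds at this point.

Answer: Holds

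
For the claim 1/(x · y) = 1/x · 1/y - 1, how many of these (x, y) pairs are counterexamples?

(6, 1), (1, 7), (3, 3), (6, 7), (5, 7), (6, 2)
6

Testing each pair:
(6, 1): LHS = 1/6, RHS = -5/6 → counterexample
(1, 7): LHS = 1/7, RHS = -6/7 → counterexample
(3, 3): LHS = 1/9, RHS = -8/9 → counterexample
(6, 7): LHS = 1/42, RHS = -41/42 → counterexample
(5, 7): LHS = 1/35, RHS = -34/35 → counterexample
(6, 2): LHS = 1/12, RHS = -11/12 → counterexample

That makes 6 counterexamples.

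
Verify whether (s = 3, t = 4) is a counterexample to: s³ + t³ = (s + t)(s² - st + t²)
No

Substituting s = 3, t = 4:
LHS = 3³ + 4³ = 91
RHS = (3 + 4)(3² - 3·4 + 4²) = 91

The sides agree, so this pair does not disprove the claim.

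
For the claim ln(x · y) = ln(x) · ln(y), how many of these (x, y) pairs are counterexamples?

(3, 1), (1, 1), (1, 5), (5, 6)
3

Testing each pair:
(3, 1): LHS = ln(3) ≈ 1.099, RHS = 0 → counterexample
(1, 1): LHS = 0, RHS = 0 → satisfies claim
(1, 5): LHS = ln(5) ≈ 1.609, RHS = 0 → counterexample
(5, 6): LHS = ln(30) ≈ 3.401, RHS = ln(5)·ln(6) ≈ 2.884 → counterexample

That makes 3 counterexamples.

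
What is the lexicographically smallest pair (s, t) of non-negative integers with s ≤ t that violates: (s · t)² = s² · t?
(s, t) = (1, 2)

At (0, 5): both sides equal 0, so it holds there.

Substituting (1, 2) into the claim:
LHS = (1 · 2)² = 4
RHS = 1² · 2 = 2

Since LHS ≠ RHS, this pair disproves the claim, and no lexicographically smaller pair (s ≤ t, non-negative integers) does.

For instance (3, 5) is also a counterexample (LHS = 225, RHS = 45), but it's lexicographically larger.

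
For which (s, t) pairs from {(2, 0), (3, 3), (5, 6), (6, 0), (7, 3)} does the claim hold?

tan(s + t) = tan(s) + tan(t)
Testing each pair:
(2, 0): LHS = tan(2) ≈ -2.185, RHS = tan(2) ≈ -2.185 → holds
(3, 3): LHS = tan(6) ≈ -0.291, RHS = 2·tan(3) ≈ -0.2851 → fails
(5, 6): LHS = tan(11) ≈ -226, RHS = tan(5) + tan(6) ≈ -3.672 → fails
(6, 0): LHS = tan(6) ≈ -0.291, RHS = tan(6) ≈ -0.291 → holds
(7, 3): LHS = tan(10) ≈ 0.6484, RHS = tan(3) + tan(7) ≈ 0.7289 → fails

2 of 5 pairs satisfy the claim.

Answer: (2, 0), (6, 0)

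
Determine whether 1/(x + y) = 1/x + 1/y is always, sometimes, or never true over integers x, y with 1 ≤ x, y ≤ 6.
The claim fails for every pair in the range. For instance at (x, y) = (5, 2): LHS = 1/7, RHS = 7/10.

Answer: Never true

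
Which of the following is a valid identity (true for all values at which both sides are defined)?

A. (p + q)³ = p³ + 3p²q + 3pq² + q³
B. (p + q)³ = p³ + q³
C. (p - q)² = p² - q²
A

A: holds — e.g. at (2, 2), both sides equal 64.
B: fails at (4, 6) — LHS = 1000, RHS = 280.
C: fails at (6, 7) — LHS = 1, RHS = -13.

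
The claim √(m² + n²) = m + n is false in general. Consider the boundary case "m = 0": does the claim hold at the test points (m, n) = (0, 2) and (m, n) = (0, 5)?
At (0, 2): LHS = 2, RHS = 2 → equal
At (0, 5): LHS = 5, RHS = 5 → equal

So the claim does hold at both of these boundary points, even though it is not an identity.

Answer: Yes, holds at both test points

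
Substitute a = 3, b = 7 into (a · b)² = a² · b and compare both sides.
LHS = (3 · 7)² = 441
RHS = 3² · 7 = 63

LHS ≠ RHS, so the equation does not hold here.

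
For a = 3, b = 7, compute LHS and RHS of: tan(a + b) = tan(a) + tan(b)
LHS = tan(3 + 7) = tan(10) ≈ 0.6484
RHS = tan(3) + tan(7) ≈ 0.7289

LHS ≠ RHS (they differ by about 0.08054), so the equation does not hold here.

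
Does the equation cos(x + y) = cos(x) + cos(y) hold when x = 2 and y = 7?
Fails

Substituting x = 2, y = 7:

LHS = cos(2 + 7) = cos(9) ≈ -0.9111
RHS = cos(2) + cos(7) ≈ 0.3378

LHS ≠ RHS, so the equation does not hold at this point.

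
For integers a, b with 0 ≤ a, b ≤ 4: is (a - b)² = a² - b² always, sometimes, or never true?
It holds at (a, b) = (2, 0) (both sides equal 4), but fails at (a, b) = (3, 1) (LHS = 4, RHS = 8).

Answer: Sometimes true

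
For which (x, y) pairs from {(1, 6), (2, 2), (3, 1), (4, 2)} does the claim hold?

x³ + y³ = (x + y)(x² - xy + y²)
All pairs

Testing each pair:
(1, 6): LHS = 217, RHS = 217 → holds
(2, 2): LHS = 16, RHS = 16 → holds
(3, 1): LHS = 28, RHS = 28 → holds
(4, 2): LHS = 72, RHS = 72 → holds

Every pair satisfies the claim.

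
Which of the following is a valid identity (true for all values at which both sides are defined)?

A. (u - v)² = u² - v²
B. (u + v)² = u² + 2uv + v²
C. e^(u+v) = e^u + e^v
B

A: fails at (2, 7) — LHS = 25, RHS = -45.
B: holds — e.g. at (1, 1), both sides equal 4.
C: fails at (1, 2) — LHS = e^3 ≈ 20.09, RHS = e + e^2 ≈ 10.11.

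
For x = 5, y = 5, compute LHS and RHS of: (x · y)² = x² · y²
LHS = (5 · 5)² = 625
RHS = 5² · 5² = 625

LHS = RHS: the two sides agree.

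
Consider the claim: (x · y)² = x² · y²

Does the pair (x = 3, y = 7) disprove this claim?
No

Substituting x = 3, y = 7:
LHS = (3 · 7)² = 441
RHS = 3² · 7² = 441

The sides agree, so this pair does not disprove the claim.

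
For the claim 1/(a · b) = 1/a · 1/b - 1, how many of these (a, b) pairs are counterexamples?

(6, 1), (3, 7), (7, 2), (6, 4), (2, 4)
Testing each pair:
(6, 1): LHS = 1/6, RHS = -5/6 → counterexample
(3, 7): LHS = 1/21, RHS = -20/21 → counterexample
(7, 2): LHS = 1/14, RHS = -13/14 → counterexample
(6, 4): LHS = 1/24, RHS = -23/24 → counterexample
(2, 4): LHS = 1/8, RHS = -7/8 → counterexample

That makes 5 counterexamples.

Answer: 5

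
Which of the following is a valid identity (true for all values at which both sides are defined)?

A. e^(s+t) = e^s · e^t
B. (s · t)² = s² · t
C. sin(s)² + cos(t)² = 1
A

A: holds — e.g. at (3, 5), both sides equal e^8 ≈ 2981.
B: fails at (2, 2) — LHS = 16, RHS = 8.
C: fails at (2, 5) — LHS = cos(5)² + sin(2)² ≈ 0.9073, RHS = 1.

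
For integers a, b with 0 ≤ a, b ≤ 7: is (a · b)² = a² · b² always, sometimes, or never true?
Always true

The identity holds for every pair in the range. For instance at (a, b) = (0, 6): both sides equal 0.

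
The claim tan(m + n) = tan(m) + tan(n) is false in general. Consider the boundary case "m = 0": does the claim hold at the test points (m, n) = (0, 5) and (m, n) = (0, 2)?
Yes, holds at both test points

At (0, 5): LHS = tan(5) ≈ -3.381, RHS = tan(5) ≈ -3.381 → equal
At (0, 2): LHS = tan(2) ≈ -2.185, RHS = tan(2) ≈ -2.185 → equal

So the claim does hold at both of these boundary points, even though it is not an identity.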